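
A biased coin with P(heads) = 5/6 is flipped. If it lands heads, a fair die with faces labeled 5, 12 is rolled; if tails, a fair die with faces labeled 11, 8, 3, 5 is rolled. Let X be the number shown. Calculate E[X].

197/24

E[X | heads] = (5+12)/2 = 17/2.
E[X | tails] = (11+8+3+5)/4 = 27/4.
By the law of total expectation,
E[X] = (5/6)·(17/2) + (1/6)·(27/4) = 197/24.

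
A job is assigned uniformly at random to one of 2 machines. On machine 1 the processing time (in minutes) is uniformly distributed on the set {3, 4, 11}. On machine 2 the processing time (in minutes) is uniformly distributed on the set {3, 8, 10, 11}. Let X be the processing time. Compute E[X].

E[X | machine 1] = (3+4+11)/3 = 6.
E[X | machine 2] = (3+8+10+11)/4 = 8.
E[X] = (1/2)·(6) + (1/2)·(8) = 7.

7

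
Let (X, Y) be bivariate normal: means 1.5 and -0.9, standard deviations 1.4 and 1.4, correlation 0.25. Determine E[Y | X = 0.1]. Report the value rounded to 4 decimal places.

The regression of Y on X has slope ρ·σ_Y/σ_X and passes through (μ_X, μ_Y).
E[Y | X=0.1] = -0.9 + (0.25)·(1.4/1.4)·(0.1 − (1.5)) = -0.9 + (0.25)·(-1.4) = -1.2500.

-1.2500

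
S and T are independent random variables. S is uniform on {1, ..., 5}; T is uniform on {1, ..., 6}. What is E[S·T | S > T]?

17/2

Outcomes with S > T: (2,1), (3,1), (3,2), (4,1), (4,2), (4,3), (5,1), (5,2), (5,3), (5,4), each with probability 1/30.
E[S·T | S > T] = (2 + 3 + 6 + 4 + 8 + 12 + 5 + 10 + 15 + 20) / 10 = 17/2.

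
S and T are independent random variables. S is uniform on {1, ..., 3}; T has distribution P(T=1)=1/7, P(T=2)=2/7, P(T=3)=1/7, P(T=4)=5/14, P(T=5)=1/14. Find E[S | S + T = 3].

4/3

P(S + T = 3) = 1/7.
Summing S·P(x,y) over outcomes with S + T = 3 gives 4/21.
E[S | S + T = 3] = (4/21) / (1/7) = 4/3.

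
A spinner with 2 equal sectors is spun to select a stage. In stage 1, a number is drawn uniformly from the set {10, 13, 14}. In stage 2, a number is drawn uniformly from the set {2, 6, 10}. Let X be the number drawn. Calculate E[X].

E[X | stage 1] = (10+13+14)/3 = 37/3.
E[X | stage 2] = (2+6+10)/3 = 6.
E[X] = (1/2)·(37/3) + (1/2)·(6) = 55/6.

55/6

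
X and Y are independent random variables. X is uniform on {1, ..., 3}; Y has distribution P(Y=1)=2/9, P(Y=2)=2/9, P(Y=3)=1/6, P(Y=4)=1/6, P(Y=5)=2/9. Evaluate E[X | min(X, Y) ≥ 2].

5/2

P(min(X, Y) ≥ 2) = 14/27.
Summing X·P(x,y) over outcomes with min(X, Y) ≥ 2 gives 35/27.
E[X | min(X, Y) ≥ 2] = (35/27) / (14/27) = 5/2.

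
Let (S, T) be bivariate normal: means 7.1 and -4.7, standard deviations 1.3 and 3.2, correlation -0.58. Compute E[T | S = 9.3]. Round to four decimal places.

The regression of T on S has slope ρ·σ_T/σ_S and passes through (μ_S, μ_T).
E[T | S=9.3] = -4.7 + (-0.58)·(3.2/1.3)·(9.3 − (7.1)) = -4.7 + (-1.4277)·(2.2) = -7.8409.

-7.8409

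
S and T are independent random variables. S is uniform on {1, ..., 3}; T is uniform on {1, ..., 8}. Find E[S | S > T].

P(S > T) = 1/8.
Summing S·P(x,y) over outcomes with S > T gives 1/3.
E[S | S > T] = (1/3) / (1/8) = 8/3.

8/3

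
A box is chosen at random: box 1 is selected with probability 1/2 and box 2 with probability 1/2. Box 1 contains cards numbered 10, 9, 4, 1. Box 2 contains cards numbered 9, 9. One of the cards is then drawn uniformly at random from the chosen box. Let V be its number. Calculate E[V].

15/2

E[V | box 1] = (10+9+4+1)/4 = 6.
E[V | box 2] = (9+9)/2 = 9.
By the law of total expectation,
E[V] = (1/2)·(6) + (1/2)·(9) = 15/2.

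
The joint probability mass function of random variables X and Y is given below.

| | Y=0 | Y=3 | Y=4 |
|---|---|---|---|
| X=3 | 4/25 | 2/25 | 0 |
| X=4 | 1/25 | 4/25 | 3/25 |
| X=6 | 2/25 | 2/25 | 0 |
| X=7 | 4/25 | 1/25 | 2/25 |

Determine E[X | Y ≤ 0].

56/11

P(Y ≤ 0) = 11/25.
Σ X·P over the event = 3·(4/25) + 4·(1/25) + 6·(2/25) + 7·(4/25) = 56/25.
E[X | Y ≤ 0] = (56/25) / (11/25) = 56/11.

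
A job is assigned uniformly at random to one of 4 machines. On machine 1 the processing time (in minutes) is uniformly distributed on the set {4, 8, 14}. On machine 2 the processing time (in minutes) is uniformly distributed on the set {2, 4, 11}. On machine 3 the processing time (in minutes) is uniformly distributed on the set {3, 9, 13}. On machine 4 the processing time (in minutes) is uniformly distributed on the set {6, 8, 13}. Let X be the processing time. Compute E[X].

95/12

E[X | machine 1] = (4+8+14)/3 = 26/3.
E[X | machine 2] = (2+4+11)/3 = 17/3.
E[X | machine 3] = (3+9+13)/3 = 25/3.
E[X | machine 4] = (6+8+13)/3 = 9.
By the law of total expectation,
E[X] = (1/4)·(26/3) + (1/4)·(17/3) + (1/4)·(25/3) + (1/4)·(9) = 95/12.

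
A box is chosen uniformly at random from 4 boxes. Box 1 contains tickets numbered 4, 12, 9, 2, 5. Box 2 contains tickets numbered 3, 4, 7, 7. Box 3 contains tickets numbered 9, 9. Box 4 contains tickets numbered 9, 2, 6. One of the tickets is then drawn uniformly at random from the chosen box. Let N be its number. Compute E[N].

E[N | box 1] = (4+12+9+2+5)/5 = 32/5.
E[N | box 2] = (3+4+7+7)/4 = 21/4.
E[N | box 3] = (9+9)/2 = 9.
E[N | box 4] = (9+2+6)/3 = 17/3.
By the law of total expectation,
E[N] = (1/4)·(32/5) + (1/4)·(21/4) + (1/4)·(9) + (1/4)·(17/3) = 1579/240.

1579/240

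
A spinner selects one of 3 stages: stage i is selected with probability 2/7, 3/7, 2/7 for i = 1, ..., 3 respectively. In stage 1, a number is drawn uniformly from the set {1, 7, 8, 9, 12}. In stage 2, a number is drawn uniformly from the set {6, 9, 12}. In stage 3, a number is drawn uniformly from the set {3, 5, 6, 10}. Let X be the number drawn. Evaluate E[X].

E[X | stage 1] = (1+7+8+9+12)/5 = 37/5.
E[X | stage 2] = (6+9+12)/3 = 9.
E[X | stage 3] = (3+5+6+10)/4 = 6.
E[X] = (2/7)·(37/5) + (3/7)·(9) + (2/7)·(6) = 269/35.

269/35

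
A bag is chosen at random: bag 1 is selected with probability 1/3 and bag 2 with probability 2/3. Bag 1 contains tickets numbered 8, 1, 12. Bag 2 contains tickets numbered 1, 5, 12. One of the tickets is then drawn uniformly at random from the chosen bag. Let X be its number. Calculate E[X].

E[X | bag 1] = (8+1+12)/3 = 7.
E[X | bag 2] = (1+5+12)/3 = 6.
E[X] = (1/3)·(7) + (2/3)·(6) = 19/3.

19/3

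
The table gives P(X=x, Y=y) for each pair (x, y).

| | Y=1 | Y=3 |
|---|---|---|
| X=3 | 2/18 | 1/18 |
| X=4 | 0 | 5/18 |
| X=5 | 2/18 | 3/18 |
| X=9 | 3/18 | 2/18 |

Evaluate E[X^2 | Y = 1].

P(Y = 1) = 7/18.
Σ X^2·P over the event = 9·(2/18) + 25·(2/18) + 81·(3/18) = 311/18.
E[X^2 | Y = 1] = (311/18) / (7/18) = 311/7.

311/7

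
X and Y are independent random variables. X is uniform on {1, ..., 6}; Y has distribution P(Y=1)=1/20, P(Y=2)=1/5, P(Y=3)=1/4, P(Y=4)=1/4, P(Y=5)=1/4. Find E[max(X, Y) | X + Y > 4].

241/52

P(X + Y > 4) = 13/15.
Summing max(X,Y)·P(x,y) over outcomes with X + Y > 4 gives 241/60.
E[max(X, Y) | X + Y > 4] = (241/60) / (13/15) = 241/52.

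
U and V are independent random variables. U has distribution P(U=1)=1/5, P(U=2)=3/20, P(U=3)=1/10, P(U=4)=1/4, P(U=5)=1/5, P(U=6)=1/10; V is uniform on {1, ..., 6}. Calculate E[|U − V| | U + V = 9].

P(U + V = 9) = 13/120.
Summing |U−V|·P(x,y) over outcomes with U + V = 9 gives 7/40.
E[|U − V| | U + V = 9] = (7/40) / (13/120) = 21/13.

21/13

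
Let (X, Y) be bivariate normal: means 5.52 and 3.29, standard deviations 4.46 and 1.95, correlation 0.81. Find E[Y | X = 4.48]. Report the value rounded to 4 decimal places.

2.9217

The regression of Y on X has slope ρ·σ_Y/σ_X and passes through (μ_X, μ_Y).
E[Y | X=4.48] = 3.29 + (0.81)·(1.95/4.46)·(4.48 − (5.52)) = 3.29 + (0.35415)·(-1.04) = 2.9217.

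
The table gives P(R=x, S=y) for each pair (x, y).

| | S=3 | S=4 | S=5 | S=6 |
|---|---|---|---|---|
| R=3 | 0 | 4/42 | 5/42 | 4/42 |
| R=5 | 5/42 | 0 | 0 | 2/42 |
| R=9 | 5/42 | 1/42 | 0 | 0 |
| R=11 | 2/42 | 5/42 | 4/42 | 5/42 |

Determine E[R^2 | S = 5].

529/9

P(S = 5) = 3/14.
Σ R^2·P over the event = 9·(5/42) + 121·(4/42) = 529/42.
E[R^2 | S = 5] = (529/42) / (3/14) = 529/9.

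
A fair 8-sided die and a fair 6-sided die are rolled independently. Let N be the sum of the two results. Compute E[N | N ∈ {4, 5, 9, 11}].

130/17

P(N ∈ {4, 5, 9, 11}) = 17/48.
Σ over the event: 4·1/16 + 5·1/12 + 9·1/8 + 11·1/12 = 65/24.
E[N | N ∈ {4, 5, 9, 11}] = (65/24) / (17/48) = 130/17.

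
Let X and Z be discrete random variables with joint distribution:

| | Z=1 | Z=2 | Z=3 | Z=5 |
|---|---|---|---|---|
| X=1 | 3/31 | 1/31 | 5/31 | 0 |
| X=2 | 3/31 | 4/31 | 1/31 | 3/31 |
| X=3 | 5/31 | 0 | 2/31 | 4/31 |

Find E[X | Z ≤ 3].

23/12

P(Z ≤ 3) = 24/31.
Σ X·P over the event = 1·(3/31) + 1·(1/31) + 1·(5/31) + 2·(3/31) + 2·(4/31) + 2·(1/31) + 3·(5/31) + 3·(2/31) = 46/31.
E[X | Z ≤ 3] = (46/31) / (24/31) = 23/12.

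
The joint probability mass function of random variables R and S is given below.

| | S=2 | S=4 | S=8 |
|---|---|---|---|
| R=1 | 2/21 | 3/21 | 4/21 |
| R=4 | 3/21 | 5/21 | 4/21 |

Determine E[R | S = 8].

5/2

P(S = 8) = 8/21.
Σ R·P over the event = 1·(4/21) + 4·(4/21) = 20/21.
E[R | S = 8] = (20/21) / (8/21) = 5/2.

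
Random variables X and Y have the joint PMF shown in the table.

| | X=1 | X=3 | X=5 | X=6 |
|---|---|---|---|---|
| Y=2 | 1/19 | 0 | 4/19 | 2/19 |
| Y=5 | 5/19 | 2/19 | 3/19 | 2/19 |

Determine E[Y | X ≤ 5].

P(X ≤ 5) = 15/19.
Σ Y·P over the event = 2·(1/19) + 5·(5/19) + 5·(2/19) + 2·(4/19) + 5·(3/19) = 60/19.
E[Y | X ≤ 5] = (60/19) / (15/19) = 4.

4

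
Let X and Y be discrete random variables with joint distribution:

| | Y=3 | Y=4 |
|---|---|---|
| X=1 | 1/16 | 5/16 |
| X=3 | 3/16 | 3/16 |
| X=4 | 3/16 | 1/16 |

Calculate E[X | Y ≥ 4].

2

P(Y ≥ 4) = 9/16.
Σ X·P over the event = 1·(5/16) + 3·(3/16) + 4·(1/16) = 9/8.
E[X | Y ≥ 4] = (9/8) / (9/16) = 2.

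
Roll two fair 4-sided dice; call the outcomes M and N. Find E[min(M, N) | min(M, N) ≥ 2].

Outcomes with min(M, N) ≥ 2: (2,2), (2,3), (2,4), (3,2), (3,3), (3,4), (4,2), (4,3), (4,4), each with probability 1/16.
E[min(M, N) | min(M, N) ≥ 2] = (2 + 2 + 2 + 2 + 3 + 3 + 2 + 3 + 4) / 9 = 23/9.

23/9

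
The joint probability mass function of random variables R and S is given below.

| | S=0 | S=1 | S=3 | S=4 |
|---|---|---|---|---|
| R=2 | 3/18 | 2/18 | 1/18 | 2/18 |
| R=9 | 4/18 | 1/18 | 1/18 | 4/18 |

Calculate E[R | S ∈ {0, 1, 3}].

11/2

P(S ∈ {0, 1, 3}) = 2/3.
Σ R·P over the event = 2·(3/18) + 2·(2/18) + 2·(1/18) + 9·(4/18) + 9·(1/18) + 9·(1/18) = 11/3.
E[R | S ∈ {0, 1, 3}] = (11/3) / (2/3) = 11/2.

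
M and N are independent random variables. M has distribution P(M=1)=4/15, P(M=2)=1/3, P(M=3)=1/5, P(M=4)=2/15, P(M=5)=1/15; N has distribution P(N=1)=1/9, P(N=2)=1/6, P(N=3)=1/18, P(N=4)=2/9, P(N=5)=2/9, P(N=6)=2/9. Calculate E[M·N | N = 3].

P(N = 3) = 1/18.
Summing MN·P(x,y) over outcomes with N = 3 gives 2/5.
E[M·N | N = 3] = (2/5) / (1/18) = 36/5.

36/5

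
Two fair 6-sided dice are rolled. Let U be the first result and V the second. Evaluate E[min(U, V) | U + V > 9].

Outcomes with U + V > 9: (4,6), (5,5), (5,6), (6,4), (6,5), (6,6), each with probability 1/36.
E[min(U, V) | U + V > 9] = (4 + 5 + 5 + 4 + 5 + 6) / 6 = 29/6.

29/6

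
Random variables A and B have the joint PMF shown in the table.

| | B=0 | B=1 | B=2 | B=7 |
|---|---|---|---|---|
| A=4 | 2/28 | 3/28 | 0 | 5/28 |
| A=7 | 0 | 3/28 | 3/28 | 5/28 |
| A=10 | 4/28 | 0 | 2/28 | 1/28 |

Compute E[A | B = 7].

65/11

P(B = 7) = 11/28.
Σ A·P over the event = 4·(5/28) + 7·(5/28) + 10·(1/28) = 65/28.
E[A | B = 7] = (65/28) / (11/28) = 65/11.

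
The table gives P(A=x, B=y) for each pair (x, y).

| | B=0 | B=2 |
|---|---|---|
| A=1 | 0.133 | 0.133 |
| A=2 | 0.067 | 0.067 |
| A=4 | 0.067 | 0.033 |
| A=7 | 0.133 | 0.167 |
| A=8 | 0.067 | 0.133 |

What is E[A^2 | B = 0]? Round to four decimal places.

P(B = 0) = 0.467.
Σ A^2·P over the event = 1·(0.133) + 4·(0.067) + 16·(0.067) + 49·(0.133) + 64·(0.067) = 12.278.
E[A^2 | B = 0] = (12.278) / (0.467) = 26.2912.

26.2912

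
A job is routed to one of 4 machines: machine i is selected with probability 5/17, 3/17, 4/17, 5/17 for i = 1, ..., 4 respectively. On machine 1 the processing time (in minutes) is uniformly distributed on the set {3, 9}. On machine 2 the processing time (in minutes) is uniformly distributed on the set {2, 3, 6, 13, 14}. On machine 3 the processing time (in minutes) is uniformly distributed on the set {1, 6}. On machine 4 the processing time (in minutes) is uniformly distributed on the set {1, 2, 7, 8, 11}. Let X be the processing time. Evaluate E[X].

E[X | machine 1] = (3+9)/2 = 6.
E[X | machine 2] = (2+3+6+13+14)/5 = 38/5.
E[X | machine 3] = (1+6)/2 = 7/2.
E[X | machine 4] = (1+2+7+8+11)/5 = 29/5.
E[X] = (5/17)·(6) + (3/17)·(38/5) + (4/17)·(7/2) + (5/17)·(29/5) = 479/85.

479/85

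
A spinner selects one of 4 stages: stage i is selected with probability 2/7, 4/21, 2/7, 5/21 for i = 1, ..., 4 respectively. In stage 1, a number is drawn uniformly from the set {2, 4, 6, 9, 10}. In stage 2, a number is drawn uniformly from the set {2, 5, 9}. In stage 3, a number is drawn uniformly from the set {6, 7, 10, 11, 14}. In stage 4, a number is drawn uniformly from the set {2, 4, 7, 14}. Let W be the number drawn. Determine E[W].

8993/1260

E[W | stage 1] = (2+4+6+9+10)/5 = 31/5.
E[W | stage 2] = (2+5+9)/3 = 16/3.
E[W | stage 3] = (6+7+10+11+14)/5 = 48/5.
E[W | stage 4] = (2+4+7+14)/4 = 27/4.
E[W] = (2/7)·(31/5) + (4/21)·(16/3) + (2/7)·(48/5) + (5/21)·(27/4) = 8993/1260.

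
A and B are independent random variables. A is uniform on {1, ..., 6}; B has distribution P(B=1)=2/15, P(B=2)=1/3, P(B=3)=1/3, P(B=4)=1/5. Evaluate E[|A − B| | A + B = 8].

P(A + B = 8) = 13/90.
Summing |A−B|·P(x,y) over outcomes with A + B = 8 gives 1/3.
E[|A − B| | A + B = 8] = (1/3) / (13/90) = 30/13.

30/13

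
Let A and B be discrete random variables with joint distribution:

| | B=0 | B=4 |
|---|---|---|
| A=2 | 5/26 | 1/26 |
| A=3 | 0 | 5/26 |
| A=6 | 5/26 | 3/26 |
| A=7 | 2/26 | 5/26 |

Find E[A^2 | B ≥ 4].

201/7

P(B ≥ 4) = 7/13.
Σ A^2·P over the event = 4·(1/26) + 9·(5/26) + 36·(3/26) + 49·(5/26) = 201/13.
E[A^2 | B ≥ 4] = (201/13) / (7/13) = 201/7.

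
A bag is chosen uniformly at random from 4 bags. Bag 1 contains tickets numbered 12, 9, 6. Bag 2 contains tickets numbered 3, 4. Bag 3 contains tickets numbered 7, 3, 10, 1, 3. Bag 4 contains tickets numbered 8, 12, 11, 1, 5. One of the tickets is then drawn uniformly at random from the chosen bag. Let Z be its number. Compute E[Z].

247/40

E[Z | bag 1] = (12+9+6)/3 = 9.
E[Z | bag 2] = (3+4)/2 = 7/2.
E[Z | bag 3] = (7+3+10+1+3)/5 = 24/5.
E[Z | bag 4] = (8+12+11+1+5)/5 = 37/5.
E[Z] = (1/4)·(9) + (1/4)·(7/2) + (1/4)·(24/5) + (1/4)·(37/5) = 247/40.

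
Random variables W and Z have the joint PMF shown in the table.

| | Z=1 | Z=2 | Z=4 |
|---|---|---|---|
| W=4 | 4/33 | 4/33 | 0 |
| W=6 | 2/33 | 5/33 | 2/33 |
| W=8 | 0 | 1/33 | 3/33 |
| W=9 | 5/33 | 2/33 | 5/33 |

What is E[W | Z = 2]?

P(Z = 2) = 4/11.
Σ W·P over the event = 4·(4/33) + 6·(5/33) + 8·(1/33) + 9·(2/33) = 24/11.
E[W | Z = 2] = (24/11) / (4/11) = 6.

6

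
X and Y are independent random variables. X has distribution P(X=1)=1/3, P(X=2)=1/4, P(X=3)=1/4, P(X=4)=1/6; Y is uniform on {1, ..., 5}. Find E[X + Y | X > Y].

24/5

P(X > Y) = 1/4.
Summing (X+Y)·P(x,y) over outcomes with X > Y gives 6/5.
E[X + Y | X > Y] = (6/5) / (1/4) = 24/5.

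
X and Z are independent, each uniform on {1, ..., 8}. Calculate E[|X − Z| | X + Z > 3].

P(X + Z > 3) = 61/64.
Summing |X−Z|·P(x,y) over outcomes with X + Z > 3 gives 83/32.
E[|X − Z| | X + Z > 3] = (83/32) / (61/64) = 166/61.

166/61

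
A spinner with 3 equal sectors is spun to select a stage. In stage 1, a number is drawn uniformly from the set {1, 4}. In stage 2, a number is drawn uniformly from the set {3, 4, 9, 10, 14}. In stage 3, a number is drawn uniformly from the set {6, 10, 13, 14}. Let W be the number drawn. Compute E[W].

E[W | stage 1] = (1+4)/2 = 5/2.
E[W | stage 2] = (3+4+9+10+14)/5 = 8.
E[W | stage 3] = (6+10+13+14)/4 = 43/4.
E[W] = (1/3)·(5/2) + (1/3)·(8) + (1/3)·(43/4) = 85/12.

85/12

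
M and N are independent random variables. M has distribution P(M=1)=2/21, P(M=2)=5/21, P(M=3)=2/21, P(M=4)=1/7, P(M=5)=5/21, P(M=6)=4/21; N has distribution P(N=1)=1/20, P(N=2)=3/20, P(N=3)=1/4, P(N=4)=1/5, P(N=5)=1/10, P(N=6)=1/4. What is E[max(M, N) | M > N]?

P(M > N) = 11/28.
Summing max(M,N)·P(x,y) over outcomes with M > N gives 827/420.
E[max(M, N) | M > N] = (827/420) / (11/28) = 827/165.

827/165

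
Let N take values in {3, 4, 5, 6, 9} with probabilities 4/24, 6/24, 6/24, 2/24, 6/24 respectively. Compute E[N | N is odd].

P(N is odd) = 2/3.
Σ over the event: 3·1/6 + 5·1/4 + 9·1/4 = 4.
E[N | N is odd] = (4) / (2/3) = 6.

6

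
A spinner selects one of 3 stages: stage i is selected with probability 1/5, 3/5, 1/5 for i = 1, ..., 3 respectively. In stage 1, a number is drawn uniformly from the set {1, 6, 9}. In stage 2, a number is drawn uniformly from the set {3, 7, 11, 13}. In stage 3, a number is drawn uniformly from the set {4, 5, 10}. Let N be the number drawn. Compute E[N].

E[N | stage 1] = (1+6+9)/3 = 16/3.
E[N | stage 2] = (3+7+11+13)/4 = 17/2.
E[N | stage 3] = (4+5+10)/3 = 19/3.
By the law of total expectation,
E[N] = (1/5)·(16/3) + (3/5)·(17/2) + (1/5)·(19/3) = 223/30.

223/30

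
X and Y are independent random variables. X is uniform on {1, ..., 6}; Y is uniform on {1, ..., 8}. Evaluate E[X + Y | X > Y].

7

P(X > Y) = 5/16.
Summing (X+Y)·P(x,y) over outcomes with X > Y gives 35/16.
E[X + Y | X > Y] = (35/16) / (5/16) = 7.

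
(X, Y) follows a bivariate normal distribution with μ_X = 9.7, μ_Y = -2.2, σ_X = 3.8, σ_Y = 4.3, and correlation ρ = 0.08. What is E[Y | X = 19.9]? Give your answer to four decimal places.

-1.2766

The regression of Y on X has slope ρ·σ_Y/σ_X and passes through (μ_X, μ_Y).
E[Y | X=19.9] = -2.2 + (0.08)·(4.3/3.8)·(19.9 − (9.7)) = -2.2 + (0.090526)·(10.2) = -1.2766.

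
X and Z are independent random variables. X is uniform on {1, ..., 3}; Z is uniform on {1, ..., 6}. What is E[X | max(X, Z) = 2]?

Outcomes with max(X, Z) = 2: (1,2), (2,1), (2,2), each with probability 1/18.
E[X | max(X, Z) = 2] = (1 + 2 + 2) / 3 = 5/3.

5/3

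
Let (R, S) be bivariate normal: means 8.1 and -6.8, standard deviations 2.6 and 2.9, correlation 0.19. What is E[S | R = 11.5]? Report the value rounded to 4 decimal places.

-6.0795

The regression of S on R has slope ρ·σ_S/σ_R and passes through (μ_R, μ_S).
E[S | R=11.5] = -6.8 + (0.19)·(2.9/2.6)·(11.5 − (8.1)) = -6.8 + (0.21192)·(3.4) = -6.0795.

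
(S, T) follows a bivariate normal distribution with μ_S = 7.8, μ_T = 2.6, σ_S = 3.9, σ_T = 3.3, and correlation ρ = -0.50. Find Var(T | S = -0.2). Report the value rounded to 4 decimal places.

The conditional variance in a bivariate normal is σ_T²(1 − ρ²), independent of x.
Var(T | S=-0.2) = (3.3)²·(1 − (-0.50)²) = 10.89·0.75 = 8.1675.

8.1675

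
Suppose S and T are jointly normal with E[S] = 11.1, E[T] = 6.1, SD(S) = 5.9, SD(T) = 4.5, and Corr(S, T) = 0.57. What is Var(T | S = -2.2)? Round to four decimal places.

The conditional variance in a bivariate normal is σ_T²(1 − ρ²), independent of x.
Var(T | S=-2.2) = (4.5)²·(1 − (0.57)²) = 20.25·0.6751 = 13.6708.

13.6708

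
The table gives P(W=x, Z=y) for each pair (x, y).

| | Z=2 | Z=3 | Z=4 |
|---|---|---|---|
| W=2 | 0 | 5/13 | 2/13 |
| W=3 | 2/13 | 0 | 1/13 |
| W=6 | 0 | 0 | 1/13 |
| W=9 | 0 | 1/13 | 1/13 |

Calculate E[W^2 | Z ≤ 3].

P(Z ≤ 3) = 8/13.
Σ W^2·P over the event = 4·(5/13) + 9·(2/13) + 81·(1/13) = 119/13.
E[W^2 | Z ≤ 3] = (119/13) / (8/13) = 119/8.

119/8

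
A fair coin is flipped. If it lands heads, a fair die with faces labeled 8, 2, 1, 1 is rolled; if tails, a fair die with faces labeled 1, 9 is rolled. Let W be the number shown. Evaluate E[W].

4

E[W | heads] = (8+2+1+1)/4 = 3.
E[W | tails] = (1+9)/2 = 5.
By the law of total expectation,
E[W] = (1/2)·(3) + (1/2)·(5) = 4.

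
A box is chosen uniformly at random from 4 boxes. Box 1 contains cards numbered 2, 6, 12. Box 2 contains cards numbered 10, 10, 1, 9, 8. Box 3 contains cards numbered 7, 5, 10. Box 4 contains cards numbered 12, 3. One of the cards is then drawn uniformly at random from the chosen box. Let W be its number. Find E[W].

291/40

E[W | box 1] = (2+6+12)/3 = 20/3.
E[W | box 2] = (10+10+1+9+8)/5 = 38/5.
E[W | box 3] = (7+5+10)/3 = 22/3.
E[W | box 4] = (12+3)/2 = 15/2.
By the law of total expectation,
E[W] = (1/4)·(20/3) + (1/4)·(38/5) + (1/4)·(22/3) + (1/4)·(15/2) = 291/40.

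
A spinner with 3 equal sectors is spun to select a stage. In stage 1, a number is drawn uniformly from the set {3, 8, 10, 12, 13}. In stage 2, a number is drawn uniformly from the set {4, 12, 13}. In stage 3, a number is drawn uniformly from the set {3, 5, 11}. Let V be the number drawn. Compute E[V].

E[V | stage 1] = (3+8+10+12+13)/5 = 46/5.
E[V | stage 2] = (4+12+13)/3 = 29/3.
E[V | stage 3] = (3+5+11)/3 = 19/3.
E[V] = (1/3)·(46/5) + (1/3)·(29/3) + (1/3)·(19/3) = 42/5.

42/5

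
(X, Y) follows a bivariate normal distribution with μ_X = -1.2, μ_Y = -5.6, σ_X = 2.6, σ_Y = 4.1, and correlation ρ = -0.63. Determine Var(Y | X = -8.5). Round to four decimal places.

10.1381

Var(Y | X=x) = (1 − ρ²)·σ_Y².
Var(Y | X=-8.5) = (4.1)²·(1 − (-0.63)²) = 16.81·0.6031 = 10.1381.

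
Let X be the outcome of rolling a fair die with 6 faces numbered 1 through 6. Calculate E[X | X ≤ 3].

2

Given X ≤ 3, X is equally likely to be any of {1, 2, 3}.
E[X | X ≤ 3] = (1 + 2 + 3) / 3 = 2.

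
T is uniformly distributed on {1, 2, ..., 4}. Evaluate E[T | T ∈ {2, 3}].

P(T ∈ {2, 3}) = 1/2.
Σ over the event: 2·1/4 + 3·1/4 = 5/4.
E[T | T ∈ {2, 3}] = (5/4) / (1/2) = 5/2.

5/2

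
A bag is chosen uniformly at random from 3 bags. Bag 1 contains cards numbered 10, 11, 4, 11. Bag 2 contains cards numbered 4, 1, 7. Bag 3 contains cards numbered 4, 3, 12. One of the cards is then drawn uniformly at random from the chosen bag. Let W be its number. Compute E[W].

58/9

E[W | bag 1] = (10+11+4+11)/4 = 9.
E[W | bag 2] = (4+1+7)/3 = 4.
E[W | bag 3] = (4+3+12)/3 = 19/3.
By the law of total expectation,
E[W] = (1/3)·(9) + (1/3)·(4) + (1/3)·(19/3) = 58/9.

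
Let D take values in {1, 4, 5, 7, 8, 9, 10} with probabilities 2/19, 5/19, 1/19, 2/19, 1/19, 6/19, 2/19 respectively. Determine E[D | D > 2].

121/17

P(D > 2) = 17/19.
Σ over the event: 4·5/19 + 5·1/19 + 7·2/19 + 8·1/19 + 9·6/19 + 10·2/19 = 121/19.
E[D | D > 2] = (121/19) / (17/19) = 121/17.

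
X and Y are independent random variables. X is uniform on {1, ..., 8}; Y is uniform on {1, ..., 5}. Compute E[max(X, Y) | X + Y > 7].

32/5

P(X + Y > 7) = 1/2.
Summing max(X,Y)·P(x,y) over outcomes with X + Y > 7 gives 16/5.
E[max(X, Y) | X + Y > 7] = (16/5) / (1/2) = 32/5.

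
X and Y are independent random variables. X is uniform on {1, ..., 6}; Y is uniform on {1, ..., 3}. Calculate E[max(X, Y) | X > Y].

53/12

P(X > Y) = 2/3.
Summing max(X,Y)·P(x,y) over outcomes with X > Y gives 53/18.
E[max(X, Y) | X > Y] = (53/18) / (2/3) = 53/12.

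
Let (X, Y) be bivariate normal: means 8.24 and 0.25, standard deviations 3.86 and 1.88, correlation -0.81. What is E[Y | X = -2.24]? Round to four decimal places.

For a bivariate normal, E[Y | X=x] = μ_Y + ρ·(σ_Y/σ_X)·(x − μ_X).
E[Y | X=-2.24] = 0.25 + (-0.81)·(1.88/3.86)·(-2.24 − (8.24)) = 0.25 + (-0.394508)·(-10.48) = 4.3844.

4.3844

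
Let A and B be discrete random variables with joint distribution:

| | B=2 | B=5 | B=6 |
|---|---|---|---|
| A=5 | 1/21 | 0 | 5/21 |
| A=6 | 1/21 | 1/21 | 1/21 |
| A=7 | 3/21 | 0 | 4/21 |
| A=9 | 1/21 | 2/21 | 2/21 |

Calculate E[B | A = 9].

24/5

P(A = 9) = 5/21.
Σ B·P over the event = 2·(1/21) + 5·(2/21) + 6·(2/21) = 8/7.
E[B | A = 9] = (8/7) / (5/21) = 24/5.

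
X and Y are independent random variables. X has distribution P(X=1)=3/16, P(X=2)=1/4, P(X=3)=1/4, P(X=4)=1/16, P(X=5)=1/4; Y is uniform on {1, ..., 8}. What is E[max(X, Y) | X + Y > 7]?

P(X + Y > 7) = 63/128.
Summing max(X,Y)·P(x,y) over outcomes with X + Y > 7 gives 407/128.
E[max(X, Y) | X + Y > 7] = (407/128) / (63/128) = 407/63.

407/63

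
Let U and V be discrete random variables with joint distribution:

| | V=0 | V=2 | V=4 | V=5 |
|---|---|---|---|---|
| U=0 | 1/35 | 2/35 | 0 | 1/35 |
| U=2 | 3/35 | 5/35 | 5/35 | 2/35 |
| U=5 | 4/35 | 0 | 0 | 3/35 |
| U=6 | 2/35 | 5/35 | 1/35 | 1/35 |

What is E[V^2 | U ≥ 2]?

286/31

P(U ≥ 2) = 31/35.
Summing V^2·P(U=x,V=y) over the conditioning event gives 286/35.
E[V^2 | U ≥ 2] = (286/35) / (31/35) = 286/31.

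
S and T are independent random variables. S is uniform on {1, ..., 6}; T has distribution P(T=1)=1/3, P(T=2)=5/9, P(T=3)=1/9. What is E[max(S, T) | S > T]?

165/38

P(S > T) = 19/27.
Summing max(S,T)·P(x,y) over outcomes with S > T gives 55/18.
E[max(S, T) | S > T] = (55/18) / (19/27) = 165/38.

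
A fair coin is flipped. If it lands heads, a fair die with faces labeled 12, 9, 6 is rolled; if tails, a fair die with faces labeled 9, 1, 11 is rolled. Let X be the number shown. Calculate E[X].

8

E[X | heads] = (12+9+6)/3 = 9.
E[X | tails] = (9+1+11)/3 = 7.
E[X] = (1/2)·(9) + (1/2)·(7) = 8.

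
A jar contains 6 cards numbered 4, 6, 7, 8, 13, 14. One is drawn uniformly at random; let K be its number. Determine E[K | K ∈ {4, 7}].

11/2

P(K ∈ {4, 7}) = 1/3.
Σ over the event: 4·1/6 + 7·1/6 = 11/6.
E[K | K ∈ {4, 7}] = (11/6) / (1/3) = 11/2.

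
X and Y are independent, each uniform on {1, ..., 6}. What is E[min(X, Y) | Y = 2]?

11/6

Outcomes with Y = 2: (1,2), (2,2), (3,2), (4,2), (5,2), (6,2), each with probability 1/36.
E[min(X, Y) | Y = 2] = (1 + 2 + 2 + 2 + 2 + 2) / 6 = 11/6.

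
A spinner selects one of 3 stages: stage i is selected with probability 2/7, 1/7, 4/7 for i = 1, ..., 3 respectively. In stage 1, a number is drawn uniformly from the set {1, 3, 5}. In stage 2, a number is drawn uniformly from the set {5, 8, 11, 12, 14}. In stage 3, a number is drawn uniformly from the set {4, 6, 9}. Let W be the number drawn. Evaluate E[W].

E[W | stage 1] = (1+3+5)/3 = 3.
E[W | stage 2] = (5+8+11+12+14)/5 = 10.
E[W | stage 3] = (4+6+9)/3 = 19/3.
By the law of total expectation,
E[W] = (2/7)·(3) + (1/7)·(10) + (4/7)·(19/3) = 124/21.

124/21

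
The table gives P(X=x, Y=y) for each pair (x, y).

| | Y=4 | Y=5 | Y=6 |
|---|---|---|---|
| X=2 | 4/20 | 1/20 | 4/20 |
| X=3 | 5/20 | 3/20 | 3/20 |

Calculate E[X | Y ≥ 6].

P(Y ≥ 6) = 7/20.
Σ X·P over the event = 2·(4/20) + 3·(3/20) = 17/20.
E[X | Y ≥ 6] = (17/20) / (7/20) = 17/7.

17/7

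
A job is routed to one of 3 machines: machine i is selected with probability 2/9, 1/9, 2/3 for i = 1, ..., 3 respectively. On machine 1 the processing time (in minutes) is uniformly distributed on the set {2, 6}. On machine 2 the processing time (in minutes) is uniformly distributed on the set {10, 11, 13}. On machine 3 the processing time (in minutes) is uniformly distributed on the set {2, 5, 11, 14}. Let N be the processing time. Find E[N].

202/27

E[N | machine 1] = (2+6)/2 = 4.
E[N | machine 2] = (10+11+13)/3 = 34/3.
E[N | machine 3] = (2+5+11+14)/4 = 8.
E[N] = (2/9)·(4) + (1/9)·(34/3) + (2/3)·(8) = 202/27.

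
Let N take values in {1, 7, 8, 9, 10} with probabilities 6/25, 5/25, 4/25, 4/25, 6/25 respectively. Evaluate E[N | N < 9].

P(N < 9) = 3/5.
Σ over the event: 1·6/25 + 7·1/5 + 8·4/25 = 73/25.
E[N | N < 9] = (73/25) / (3/5) = 73/15.

73/15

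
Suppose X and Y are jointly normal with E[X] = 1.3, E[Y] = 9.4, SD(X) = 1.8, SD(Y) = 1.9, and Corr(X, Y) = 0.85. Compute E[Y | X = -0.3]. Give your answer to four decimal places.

For a bivariate normal, E[Y | X=x] = μ_Y + ρ·(σ_Y/σ_X)·(x − μ_X).
E[Y | X=-0.3] = 9.4 + (0.85)·(1.9/1.8)·(-0.3 − (1.3)) = 9.4 + (0.89722)·(-1.6) = 7.9644.

7.9644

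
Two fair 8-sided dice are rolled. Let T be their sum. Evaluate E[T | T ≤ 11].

376/49

P(T ≤ 11) = 49/64.
E[T | T ≤ 11] = (47/8) / (49/64) = 376/49.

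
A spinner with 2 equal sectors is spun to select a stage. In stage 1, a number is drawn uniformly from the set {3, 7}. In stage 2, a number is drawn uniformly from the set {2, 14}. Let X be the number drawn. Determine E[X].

13/2

E[X | stage 1] = (3+7)/2 = 5.
E[X | stage 2] = (2+14)/2 = 8.
By the law of total expectation,
E[X] = (1/2)·(5) + (1/2)·(8) = 13/2.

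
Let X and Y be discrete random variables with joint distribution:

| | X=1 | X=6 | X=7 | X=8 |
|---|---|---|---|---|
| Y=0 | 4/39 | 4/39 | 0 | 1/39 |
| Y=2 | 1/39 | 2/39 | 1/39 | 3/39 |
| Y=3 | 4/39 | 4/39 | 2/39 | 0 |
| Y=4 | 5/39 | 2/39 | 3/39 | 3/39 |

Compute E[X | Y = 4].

P(Y = 4) = 1/3.
Σ X·P over the event = 1·(5/39) + 6·(2/39) + 7·(3/39) + 8·(3/39) = 62/39.
E[X | Y = 4] = (62/39) / (1/3) = 62/13.

62/13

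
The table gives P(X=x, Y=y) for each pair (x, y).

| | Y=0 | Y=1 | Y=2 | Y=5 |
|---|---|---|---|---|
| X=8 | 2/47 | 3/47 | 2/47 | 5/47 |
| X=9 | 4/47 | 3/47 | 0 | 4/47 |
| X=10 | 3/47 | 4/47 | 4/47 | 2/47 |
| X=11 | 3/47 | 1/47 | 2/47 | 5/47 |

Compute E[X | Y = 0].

P(Y = 0) = 12/47.
Summing X·P(X=x,Y=y) over the conditioning event gives 115/47.
E[X | Y = 0] = (115/47) / (12/47) = 115/12.

115/12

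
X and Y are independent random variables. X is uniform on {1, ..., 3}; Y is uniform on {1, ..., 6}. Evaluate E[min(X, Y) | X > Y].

Outcomes with X > Y: (2,1), (3,1), (3,2), each with probability 1/18.
E[min(X, Y) | X > Y] = (1 + 1 + 2) / 3 = 4/3.

4/3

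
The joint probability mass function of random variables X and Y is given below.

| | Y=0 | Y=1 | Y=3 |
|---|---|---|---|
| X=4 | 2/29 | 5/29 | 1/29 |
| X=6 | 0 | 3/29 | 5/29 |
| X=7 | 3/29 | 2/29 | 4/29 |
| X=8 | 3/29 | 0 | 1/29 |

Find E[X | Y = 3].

70/11

P(Y = 3) = 11/29.
Σ X·P over the event = 4·(1/29) + 6·(5/29) + 7·(4/29) + 8·(1/29) = 70/29.
E[X | Y = 3] = (70/29) / (11/29) = 70/11.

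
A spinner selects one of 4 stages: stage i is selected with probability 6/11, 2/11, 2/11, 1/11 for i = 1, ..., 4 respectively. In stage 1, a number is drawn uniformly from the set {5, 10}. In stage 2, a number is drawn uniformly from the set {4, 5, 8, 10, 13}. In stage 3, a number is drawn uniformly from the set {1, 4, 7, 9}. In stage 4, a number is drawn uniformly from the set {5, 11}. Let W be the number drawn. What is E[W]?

159/22

E[W | stage 1] = (5+10)/2 = 15/2.
E[W | stage 2] = (4+5+8+10+13)/5 = 8.
E[W | stage 3] = (1+4+7+9)/4 = 21/4.
E[W | stage 4] = (5+11)/2 = 8.
By the law of total expectation,
E[W] = (6/11)·(15/2) + (2/11)·(8) + (2/11)·(21/4) + (1/11)·(8) = 159/22.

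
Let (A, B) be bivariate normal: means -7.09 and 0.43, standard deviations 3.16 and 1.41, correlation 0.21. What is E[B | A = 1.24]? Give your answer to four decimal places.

1.2105

For a bivariate normal, E[B | A=x] = μ_B + ρ·(σ_B/σ_A)·(x − μ_A).
E[B | A=1.24] = 0.43 + (0.21)·(1.41/3.16)·(1.24 − (-7.09)) = 0.43 + (0.093703)·(8.33) = 1.2105.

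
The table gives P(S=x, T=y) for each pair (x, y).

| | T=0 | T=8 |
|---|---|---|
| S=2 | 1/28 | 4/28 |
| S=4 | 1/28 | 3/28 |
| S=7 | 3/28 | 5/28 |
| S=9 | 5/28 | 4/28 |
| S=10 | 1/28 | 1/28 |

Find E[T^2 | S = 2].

P(S = 2) = 5/28.
Σ T^2·P over the event = 0·(1/28) + 64·(4/28) = 64/7.
E[T^2 | S = 2] = (64/7) / (5/28) = 256/5.

256/5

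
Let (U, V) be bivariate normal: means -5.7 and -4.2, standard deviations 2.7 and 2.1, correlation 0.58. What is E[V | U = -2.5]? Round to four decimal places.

E[V | U=x] = μ_V + ρ(σ_V/σ_U)(x − μ_U) for jointly normal variables.
E[V | U=-2.5] = -4.2 + (0.58)·(2.1/2.7)·(-2.5 − (-5.7)) = -4.2 + (0.45111)·(3.2) = -2.7564.

-2.7564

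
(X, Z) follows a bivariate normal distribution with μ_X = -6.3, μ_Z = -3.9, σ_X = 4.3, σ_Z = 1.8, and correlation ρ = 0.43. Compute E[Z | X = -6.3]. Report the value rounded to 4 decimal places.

For a bivariate normal, E[Z | X=x] = μ_Z + ρ·(σ_Z/σ_X)·(x − μ_X).
E[Z | X=-6.3] = -3.9 + (0.43)·(1.8/4.3)·(-6.3 − (-6.3)) = -3.9 + (0.18)·(0) = -3.9000.

-3.9000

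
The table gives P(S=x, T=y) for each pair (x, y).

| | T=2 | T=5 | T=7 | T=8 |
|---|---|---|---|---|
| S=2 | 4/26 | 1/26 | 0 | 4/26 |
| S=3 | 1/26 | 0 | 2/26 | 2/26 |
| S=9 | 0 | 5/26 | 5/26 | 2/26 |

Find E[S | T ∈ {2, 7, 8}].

P(T ∈ {2, 7, 8}) = 10/13.
Σ S·P over the event = 2·(4/26) + 2·(4/26) + 3·(1/26) + 3·(2/26) + 3·(2/26) + 9·(5/26) + 9·(2/26) = 47/13.
E[S | T ∈ {2, 7, 8}] = (47/13) / (10/13) = 47/10.

47/10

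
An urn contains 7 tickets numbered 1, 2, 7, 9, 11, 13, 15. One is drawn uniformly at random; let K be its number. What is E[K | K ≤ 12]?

P(K ≤ 12) = 5/7.
Σ over the event: 1·1/7 + 2·1/7 + 7·1/7 + 9·1/7 + 11·1/7 = 30/7.
E[K | K ≤ 12] = (30/7) / (5/7) = 6.

6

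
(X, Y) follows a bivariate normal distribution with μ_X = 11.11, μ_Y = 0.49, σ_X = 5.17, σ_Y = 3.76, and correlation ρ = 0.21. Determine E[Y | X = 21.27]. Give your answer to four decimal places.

2.0417

E[Y | X=x] = μ_Y + ρ(σ_Y/σ_X)(x − μ_X) for jointly normal variables.
E[Y | X=21.27] = 0.49 + (0.21)·(3.76/5.17)·(21.27 − (11.11)) = 0.49 + (0.15273)·(10.16) = 2.0417.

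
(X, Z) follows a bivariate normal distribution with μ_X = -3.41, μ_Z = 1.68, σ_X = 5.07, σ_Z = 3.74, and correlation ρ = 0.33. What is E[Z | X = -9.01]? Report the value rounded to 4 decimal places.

The regression of Z on X has slope ρ·σ_Z/σ_X and passes through (μ_X, μ_Z).
E[Z | X=-9.01] = 1.68 + (0.33)·(3.74/5.07)·(-9.01 − (-3.41)) = 1.68 + (0.24343)·(-5.6) = 0.3168.

0.3168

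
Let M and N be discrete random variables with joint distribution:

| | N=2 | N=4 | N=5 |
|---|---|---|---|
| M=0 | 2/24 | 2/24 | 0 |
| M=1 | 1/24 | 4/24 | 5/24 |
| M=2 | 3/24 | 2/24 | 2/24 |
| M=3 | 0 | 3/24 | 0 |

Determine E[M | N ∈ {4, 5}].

13/9

P(N ∈ {4, 5}) = 3/4.
Σ M·P over the event = 0·(2/24) + 1·(4/24) + 1·(5/24) + 2·(2/24) + 2·(2/24) + 3·(3/24) = 13/12.
E[M | N ∈ {4, 5}] = (13/12) / (3/4) = 13/9.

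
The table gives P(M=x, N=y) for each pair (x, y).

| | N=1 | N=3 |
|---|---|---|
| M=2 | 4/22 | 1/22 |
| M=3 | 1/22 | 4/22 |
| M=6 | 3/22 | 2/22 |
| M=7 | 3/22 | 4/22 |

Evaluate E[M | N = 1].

P(N = 1) = 1/2.
Σ M·P over the event = 2·(4/22) + 3·(1/22) + 6·(3/22) + 7·(3/22) = 25/11.
E[M | N = 1] = (25/11) / (1/2) = 50/11.

50/11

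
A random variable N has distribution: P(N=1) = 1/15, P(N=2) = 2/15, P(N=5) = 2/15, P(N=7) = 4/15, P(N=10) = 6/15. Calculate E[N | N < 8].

43/9

P(N < 8) = 3/5.
Σ over the event: 1·1/15 + 2·2/15 + 5·2/15 + 7·4/15 = 43/15.
E[N | N < 8] = (43/15) / (3/5) = 43/9.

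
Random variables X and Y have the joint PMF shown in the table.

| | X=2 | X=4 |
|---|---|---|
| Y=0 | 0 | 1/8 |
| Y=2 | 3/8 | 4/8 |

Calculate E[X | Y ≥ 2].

P(Y ≥ 2) = 7/8.
Σ X·P over the event = 2·(3/8) + 4·(4/8) = 11/4.
E[X | Y ≥ 2] = (11/4) / (7/8) = 22/7.

22/7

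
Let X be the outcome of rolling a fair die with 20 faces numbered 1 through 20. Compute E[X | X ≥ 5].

25/2

P(X ≥ 5) = 4/5.
E[X | X ≥ 5] = (10) / (4/5) = 25/2.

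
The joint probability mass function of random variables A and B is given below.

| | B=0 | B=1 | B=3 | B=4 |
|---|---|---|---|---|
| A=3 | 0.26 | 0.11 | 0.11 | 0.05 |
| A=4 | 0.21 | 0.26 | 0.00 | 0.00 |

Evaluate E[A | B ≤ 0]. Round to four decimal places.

3.4468

P(B ≤ 0) = 0.47.
Σ A·P over the event = 3·(0.26) + 4·(0.21) = 1.62.
E[A | B ≤ 0] = (1.62) / (0.47) = 3.4468.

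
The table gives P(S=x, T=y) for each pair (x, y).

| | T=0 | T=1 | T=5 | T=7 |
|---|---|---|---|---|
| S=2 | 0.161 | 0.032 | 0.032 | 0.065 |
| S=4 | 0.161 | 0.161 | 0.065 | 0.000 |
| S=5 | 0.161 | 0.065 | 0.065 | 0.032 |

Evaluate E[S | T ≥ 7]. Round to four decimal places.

P(T ≥ 7) = 0.097.
Summing S·P(S=x,T=y) over the conditioning event gives 0.290.
E[S | T ≥ 7] = (0.290) / (0.097) = 2.9897.

2.9897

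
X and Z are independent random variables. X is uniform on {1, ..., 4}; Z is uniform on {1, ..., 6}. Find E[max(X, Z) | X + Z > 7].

16/3

Outcomes with X + Z > 7: (2,6), (3,5), (3,6), (4,4), (4,5), (4,6), each with probability 1/24.
E[max(X, Z) | X + Z > 7] = (6 + 5 + 6 + 4 + 5 + 6) / 6 = 16/3.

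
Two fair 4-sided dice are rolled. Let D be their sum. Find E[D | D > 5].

20/3

P(D > 5) = 3/8.
Σ over the event: 6·3/16 + 7·1/8 + 8·1/16 = 5/2.
E[D | D > 5] = (5/2) / (3/8) = 20/3.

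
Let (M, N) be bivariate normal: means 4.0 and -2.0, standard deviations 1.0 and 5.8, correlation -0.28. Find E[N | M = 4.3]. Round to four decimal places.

-2.4872

For a bivariate normal, E[N | M=x] = μ_N + ρ·(σ_N/σ_M)·(x − μ_M).
E[N | M=4.3] = -2.0 + (-0.28)·(5.8/1.0)·(4.3 − (4.0)) = -2.0 + (-1.624)·(0.3) = -2.4872.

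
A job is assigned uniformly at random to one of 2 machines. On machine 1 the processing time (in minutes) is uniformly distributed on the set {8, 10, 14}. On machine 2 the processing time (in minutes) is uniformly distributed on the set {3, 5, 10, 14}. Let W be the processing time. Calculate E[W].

E[W | machine 1] = (8+10+14)/3 = 32/3.
E[W | machine 2] = (3+5+10+14)/4 = 8.
E[W] = (1/2)·(32/3) + (1/2)·(8) = 28/3.

28/3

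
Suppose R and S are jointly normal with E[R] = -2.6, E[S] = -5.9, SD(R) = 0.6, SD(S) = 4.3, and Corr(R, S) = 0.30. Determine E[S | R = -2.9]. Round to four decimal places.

-6.5450

The regression of S on R has slope ρ·σ_S/σ_R and passes through (μ_R, μ_S).
E[S | R=-2.9] = -5.9 + (0.30)·(4.3/0.6)·(-2.9 − (-2.6)) = -5.9 + (2.15)·(-0.3) = -6.5450.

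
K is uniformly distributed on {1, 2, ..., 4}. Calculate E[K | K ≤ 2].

Given K ≤ 2, K is equally likely to be any of {1, 2}.
E[K | K ≤ 2] = (1 + 2) / 2 = 3/2.

3/2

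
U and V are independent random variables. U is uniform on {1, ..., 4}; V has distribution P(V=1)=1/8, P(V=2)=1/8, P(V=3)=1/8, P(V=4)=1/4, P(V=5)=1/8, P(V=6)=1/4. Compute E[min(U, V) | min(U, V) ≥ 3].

41/12

P(min(U, V) ≥ 3) = 3/8.
Summing min(U,V)·P(x,y) over outcomes with min(U, V) ≥ 3 gives 41/32.
E[min(U, V) | min(U, V) ≥ 3] = (41/32) / (3/8) = 41/12.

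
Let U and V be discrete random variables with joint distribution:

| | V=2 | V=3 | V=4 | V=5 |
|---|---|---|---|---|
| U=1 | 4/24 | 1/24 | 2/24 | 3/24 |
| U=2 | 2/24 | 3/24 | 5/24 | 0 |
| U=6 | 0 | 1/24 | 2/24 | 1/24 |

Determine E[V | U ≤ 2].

P(U ≤ 2) = 5/6.
Σ V·P over the event = 2·(4/24) + 3·(1/24) + 4·(2/24) + 5·(3/24) + 2·(2/24) + 3·(3/24) + 4·(5/24) = 67/24.
E[V | U ≤ 2] = (67/24) / (5/6) = 67/20.

67/20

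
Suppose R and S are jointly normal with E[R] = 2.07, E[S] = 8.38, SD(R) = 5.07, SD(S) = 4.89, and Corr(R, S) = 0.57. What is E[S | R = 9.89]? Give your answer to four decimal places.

The regression of S on R has slope ρ·σ_S/σ_R and passes through (μ_R, μ_S).
E[S | R=9.89] = 8.38 + (0.57)·(4.89/5.07)·(9.89 − (2.07)) = 8.38 + (0.54976)·(7.82) = 12.6791.

12.6791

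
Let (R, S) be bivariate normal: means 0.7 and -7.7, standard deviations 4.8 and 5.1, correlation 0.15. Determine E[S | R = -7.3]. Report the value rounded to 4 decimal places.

For a bivariate normal, E[S | R=x] = μ_S + ρ·(σ_S/σ_R)·(x − μ_R).
E[S | R=-7.3] = -7.7 + (0.15)·(5.1/4.8)·(-7.3 − (0.7)) = -7.7 + (0.15937)·(-8) = -8.9750.

-8.9750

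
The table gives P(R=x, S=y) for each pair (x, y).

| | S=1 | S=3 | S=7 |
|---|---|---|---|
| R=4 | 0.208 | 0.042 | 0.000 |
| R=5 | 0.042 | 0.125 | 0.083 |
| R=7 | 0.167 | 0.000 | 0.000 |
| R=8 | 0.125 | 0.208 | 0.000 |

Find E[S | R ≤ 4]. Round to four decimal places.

P(R ≤ 4) = 0.250.
Summing S·P(R=x,S=y) over the conditioning event gives 0.334.
E[S | R ≤ 4] = (0.334) / (0.250) = 1.3360.

1.3360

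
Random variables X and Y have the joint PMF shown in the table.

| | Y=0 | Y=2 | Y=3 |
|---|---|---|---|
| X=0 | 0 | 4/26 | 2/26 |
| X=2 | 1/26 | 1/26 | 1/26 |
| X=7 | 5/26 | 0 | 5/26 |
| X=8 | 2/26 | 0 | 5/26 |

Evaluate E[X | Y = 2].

P(Y = 2) = 5/26.
Σ X·P over the event = 0·(4/26) + 2·(1/26) = 1/13.
E[X | Y = 2] = (1/13) / (5/26) = 2/5.

2/5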